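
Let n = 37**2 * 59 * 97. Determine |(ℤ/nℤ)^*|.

7416576

φ(7834787) = 7834787 · (1 − 1/37) · (1 − 1/59) · (1 − 1/97)
       = 7834787 · 200448/211751 = 7416576.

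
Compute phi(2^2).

2

φ(4) = 4 · (1 − 1/2)
       = 4 · 1/2 = 2.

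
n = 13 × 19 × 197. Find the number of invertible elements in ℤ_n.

φ(13) = 13 − 1 = 12.
φ(19) = 19 − 1 = 18.
φ(197) = 197 − 1 = 196.
φ(48659) = 12 × 18 × 196 = 42336.

42336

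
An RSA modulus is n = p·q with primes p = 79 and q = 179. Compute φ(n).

13884

φ(79) = 79 − 1 = 78.
φ(179) = 179 − 1 = 178.
Since φ is multiplicative, φ(14141) = 78 · 178 = 13884.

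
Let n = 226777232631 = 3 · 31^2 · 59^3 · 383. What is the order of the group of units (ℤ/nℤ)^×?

φ(3) = 3 − 1 = 2.
φ(31^2) = 31^1·(31−1) = 31·30 = 930.
φ(59^3) = 59^2·(59−1) = 3481·58 = 201898.
φ(383) = 383 − 1 = 382.
Since φ is multiplicative, φ(226777232631) = 2 · 930 · 201898 · 382 = 143452566960.

143452566960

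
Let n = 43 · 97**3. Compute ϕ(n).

37937088

φ(39244939) = 39244939 · (1 − 1/43) · (1 − 1/97)
       = 39244939 · 4032/4171 = 37937088.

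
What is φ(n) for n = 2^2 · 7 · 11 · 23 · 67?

174240

φ(474628) = 474628 · (1 − 1/2) · (1 − 1/7) · (1 − 1/11) · (1 − 1/23) · (1 − 1/67)
       = 474628 · 87120/237314 = 174240.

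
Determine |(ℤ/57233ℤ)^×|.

50820

Factor 57233: 57233 = 11^3 · 43.
φ(57233) = 57233 · (1 − 1/11) · (1 − 1/43)
       = 57233 · 420/473 = 50820.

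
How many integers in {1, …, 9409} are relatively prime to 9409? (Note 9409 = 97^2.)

9312

φ(9409) = 9409 · (1 − 1/97)
       = 9409 · 96/97 = 9312.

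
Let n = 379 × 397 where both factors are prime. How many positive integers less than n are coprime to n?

149688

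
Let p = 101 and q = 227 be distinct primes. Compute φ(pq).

22600

For distinct primes, φ(pq) = (p−1)(q−1) = 100 × 226 = 22600.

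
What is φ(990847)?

811200

Prime factorization: 990847 = 11 * 13^3 * 41.
φ(11) = 11 − 1 = 10.
φ(13^3) = 13^3 − 13^2 = 2197 − 169 = 2028.
φ(41) = 41 − 1 = 40.
φ(990847) = 10 × 2028 × 40 = 811200.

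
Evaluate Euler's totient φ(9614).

First factor: 9614 = 2 · 11 · 19 · 23.
φ(9614) = 9614 · (1 − 1/2) · (1 − 1/11) · (1 − 1/19) · (1 − 1/23)
       = 9614 · 3960/9614 = 3960.

3960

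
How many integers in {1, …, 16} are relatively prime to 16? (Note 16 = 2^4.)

8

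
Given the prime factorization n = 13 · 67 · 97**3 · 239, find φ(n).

φ(189990225737) = 189990225737 · (1 − 1/13) · (1 − 1/67) · (1 − 1/97) · (1 − 1/239)
       = 189990225737 · 18095616/20192393 = 170261650944.

170261650944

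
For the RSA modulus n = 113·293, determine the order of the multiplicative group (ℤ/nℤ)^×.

φ(pq) = (p−1)(q−1) = 112 · 292 = 32704.

32704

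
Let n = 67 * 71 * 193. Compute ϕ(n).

φ(918101) = 918101 · (1 − 1/67) · (1 − 1/71) · (1 − 1/193)
       = 918101 · 887040/918101 = 887040.

887040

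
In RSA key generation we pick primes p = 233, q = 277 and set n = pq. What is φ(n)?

64032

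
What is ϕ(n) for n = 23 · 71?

φ(1633) = 1633 · (1 − 1/23) · (1 − 1/71)
       = 1633 · 1540/1633 = 1540.

1540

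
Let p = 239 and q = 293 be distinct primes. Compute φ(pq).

69496

φ(70027) = 70027 · (1 − 1/239) · (1 − 1/293)
       = 70027 · 69496/70027 = 69496.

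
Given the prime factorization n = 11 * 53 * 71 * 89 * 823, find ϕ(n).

2633030400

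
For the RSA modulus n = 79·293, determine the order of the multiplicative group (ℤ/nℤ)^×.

22776

φ(n) = (p − 1)(q − 1) = (79−1)(293−1) = 78·292 = 22776.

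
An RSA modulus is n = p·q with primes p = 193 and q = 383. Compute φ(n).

73344

φ(pq) = (p−1)(q−1) = 192 · 382 = 73344.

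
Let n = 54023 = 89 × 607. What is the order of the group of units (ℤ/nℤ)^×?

53328

φ(89) = 89 − 1 = 88.
φ(607) = 607 − 1 = 606.
φ(54023) = 88 × 606 = 53328.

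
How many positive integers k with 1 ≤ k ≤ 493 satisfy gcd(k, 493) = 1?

448

Factor 493: 493 = 17 · 29.
φ(493) = 493 · (1 − 1/17) · (1 − 1/29)
       = 493 · 448/493 = 448.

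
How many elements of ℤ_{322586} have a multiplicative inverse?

138600

322586 = 2 · 11^2 · 31 · 43.
φ(322586) = 322586 · (1 − 1/2) · (1 − 1/11) · (1 − 1/31) · (1 − 1/43)
       = 322586 · 12600/29326 = 138600.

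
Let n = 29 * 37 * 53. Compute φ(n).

φ(56869) = 56869 · (1 − 1/29) · (1 − 1/37) · (1 − 1/53)
       = 56869 · 52416/56869 = 52416.

52416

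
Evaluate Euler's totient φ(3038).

1260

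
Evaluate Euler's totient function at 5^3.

100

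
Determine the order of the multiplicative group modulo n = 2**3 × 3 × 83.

φ(1992) = 1992 · (1 − 1/2) · (1 − 1/3) · (1 − 1/83)
       = 1992 · 164/498 = 656.

656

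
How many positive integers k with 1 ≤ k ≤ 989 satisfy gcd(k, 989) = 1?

924

Prime factorization: 989 = 23 · 43.
φ(23) = 23 − 1 = 22.
φ(43) = 43 − 1 = 42.
Multiply: 22 · 42 = 924.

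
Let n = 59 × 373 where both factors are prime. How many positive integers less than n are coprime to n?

φ(pq) = (p−1)(q−1) = 58 · 372 = 21576.

21576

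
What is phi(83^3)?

φ(571787) = 571787 · (1 − 1/83)
       = 571787 · 82/83 = 564898.

564898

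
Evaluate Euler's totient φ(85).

85 = 5 × 17.
φ(85) = 85 · (1 − 1/5) · (1 − 1/17)
       = 85 · 64/85 = 64.

64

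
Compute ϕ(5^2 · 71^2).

99400

φ(5^2) = 5^1·(5−1) = 5·4 = 20.
φ(71^2) = 71^2 − 71^1 = 5041 − 71 = 4970.
Since φ is multiplicative, φ(126025) = 20 · 4970 = 99400.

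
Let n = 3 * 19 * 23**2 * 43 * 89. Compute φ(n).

φ(115395531) = 115395531 · (1 − 1/3) · (1 − 1/19) · (1 − 1/23) · (1 − 1/43) · (1 − 1/89)
       = 115395531 · 2927232/5017197 = 67326336.

67326336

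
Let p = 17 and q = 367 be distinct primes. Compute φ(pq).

5856

φ(6239) = 6239 · (1 − 1/17) · (1 − 1/367)
       = 6239 · 5856/6239 = 5856.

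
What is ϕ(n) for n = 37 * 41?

1440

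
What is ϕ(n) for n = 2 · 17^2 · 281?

φ(2) = 2 − 1 = 1.
φ(17^2) = 17^2 − 17^1 = 289 − 17 = 272.
φ(281) = 281 − 1 = 280.
φ(162418) = 1 × 272 × 280 = 76160.

76160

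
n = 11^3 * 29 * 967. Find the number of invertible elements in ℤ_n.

φ(37325233) = 37325233 · (1 − 1/11) · (1 − 1/29) · (1 − 1/967)
       = 37325233 · 270480/308473 = 32728080.

32728080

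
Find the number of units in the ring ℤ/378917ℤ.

272160

First factor: 378917 = 7^2 * 11 * 19 * 37.
φ(7^2) = 7^1·(7−1) = 7·6 = 42.
φ(11) = 11 − 1 = 10.
φ(19) = 19 − 1 = 18.
φ(37) = 37 − 1 = 36.
φ(378917) = 42 × 10 × 18 × 36 = 272160.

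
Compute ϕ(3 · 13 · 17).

φ(3) = 3 − 1 = 2.
φ(13) = 13 − 1 = 12.
φ(17) = 17 − 1 = 16.
φ(663) = 2 × 12 × 16 = 384.

384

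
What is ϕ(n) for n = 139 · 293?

40296

φ(40727) = 40727 · (1 − 1/139) · (1 − 1/293)
       = 40727 · 40296/40727 = 40296.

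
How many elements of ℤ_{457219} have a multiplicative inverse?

370440

Factor 457219: 457219 = 7**3 × 31 × 43.
φ(7^3) = 7^3 − 7^2 = 343 − 49 = 294.
φ(31) = 31 − 1 = 30.
φ(43) = 43 − 1 = 42.
Since φ is multiplicative, φ(457219) = 294 · 30 · 42 = 370440.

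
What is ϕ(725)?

560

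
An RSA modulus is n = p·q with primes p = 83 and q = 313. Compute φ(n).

25584

φ(pq) = (p−1)(q−1) = 82 · 312 = 25584.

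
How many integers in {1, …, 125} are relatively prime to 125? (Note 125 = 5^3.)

φ(125) = 125 · (1 − 1/5)
       = 125 · 4/5 = 100.

100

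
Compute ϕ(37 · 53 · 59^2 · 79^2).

39473673408

φ(42602570081) = 42602570081 · (1 − 1/37) · (1 − 1/53) · (1 − 1/59) · (1 − 1/79)
       = 42602570081 · 8468928/9140221 = 39473673408.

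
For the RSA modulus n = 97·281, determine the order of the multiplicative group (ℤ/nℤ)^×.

For distinct primes, φ(pq) = (p−1)(q−1) = 96 × 280 = 26880.

26880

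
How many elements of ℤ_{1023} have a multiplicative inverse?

600

Factor 1023: 1023 = 3 * 11 * 31.
φ(1023) = 1023 · (1 − 1/3) · (1 − 1/11) · (1 − 1/31)
       = 1023 · 600/1023 = 600.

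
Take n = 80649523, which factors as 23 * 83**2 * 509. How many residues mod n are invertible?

76063856

φ(80649523) = 80649523 · (1 − 1/23) · (1 − 1/83) · (1 − 1/509)
       = 80649523 · 916432/971681 = 76063856.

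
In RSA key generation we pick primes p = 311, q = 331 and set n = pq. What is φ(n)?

102300

φ(311) = 311 − 1 = 310.
φ(331) = 331 − 1 = 330.
Multiply: 310 · 330 = 102300.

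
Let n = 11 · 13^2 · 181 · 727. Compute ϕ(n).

203860800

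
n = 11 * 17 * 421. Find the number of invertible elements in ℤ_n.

67200

φ(78727) = 78727 · (1 − 1/11) · (1 − 1/17) · (1 − 1/421)
       = 78727 · 67200/78727 = 67200.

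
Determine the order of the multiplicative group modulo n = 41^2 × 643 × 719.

φ(41^2) = 41^1·(41−1) = 41·40 = 1640.
φ(643) = 643 − 1 = 642.
φ(719) = 719 − 1 = 718.
Since φ is multiplicative, φ(777154877) = 1640 · 642 · 718 = 755967840.

755967840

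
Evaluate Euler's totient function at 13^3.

2028

φ(13^3) = 13^2·(13−1) = 169·12 = 2028.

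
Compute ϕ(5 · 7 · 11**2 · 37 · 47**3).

9657394560

φ(16268544985) = 16268544985 · (1 − 1/5) · (1 − 1/7) · (1 − 1/11) · (1 − 1/37) · (1 − 1/47)
       = 16268544985 · 397440/669515 = 9657394560.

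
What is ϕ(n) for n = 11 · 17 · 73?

11520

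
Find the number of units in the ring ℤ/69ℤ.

First factor: 69 = 3 * 23.
φ(69) = 69 · (1 − 1/3) · (1 − 1/23)
       = 69 · 44/69 = 44.

44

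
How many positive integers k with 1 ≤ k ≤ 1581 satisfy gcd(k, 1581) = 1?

960

1581 = 3 · 17 · 31.
φ(3) = 3 − 1 = 2.
φ(17) = 17 − 1 = 16.
φ(31) = 31 − 1 = 30.
Since φ is multiplicative, φ(1581) = 2 · 16 · 30 = 960.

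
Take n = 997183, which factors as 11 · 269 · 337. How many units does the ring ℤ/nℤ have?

φ(11) = 11 − 1 = 10.
φ(269) = 269 − 1 = 268.
φ(337) = 337 − 1 = 336.
φ(997183) = 10 × 268 × 336 = 900480.

900480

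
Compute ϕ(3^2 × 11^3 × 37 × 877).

228951360

φ(3^2) = 3^2 − 3^1 = 9 − 3 = 6.
φ(11^3) = 11^3 − 11^2 = 1331 − 121 = 1210.
φ(37) = 37 − 1 = 36.
φ(877) = 877 − 1 = 876.
φ(388706571) = 6 × 1210 × 36 × 876 = 228951360.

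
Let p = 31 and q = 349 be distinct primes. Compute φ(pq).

10440

φ(n) = (p − 1)(q − 1) = (31−1)(349−1) = 30·348 = 10440.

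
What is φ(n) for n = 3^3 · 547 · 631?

6191640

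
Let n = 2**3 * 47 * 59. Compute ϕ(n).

10672

φ(22184) = 22184 · (1 − 1/2) · (1 − 1/47) · (1 − 1/59)
       = 22184 · 2668/5546 = 10672.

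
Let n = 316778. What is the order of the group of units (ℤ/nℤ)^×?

Prime factorization: 316778 = 2 × 7 × 11^3 × 17.
φ(2) = 2 − 1 = 1.
φ(7) = 7 − 1 = 6.
φ(11^3) = 11^3 − 11^2 = 1331 − 121 = 1210.
φ(17) = 17 − 1 = 16.
Multiply: 1 · 6 · 1210 · 16 = 116160.

116160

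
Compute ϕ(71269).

Prime factorization: 71269 = 11^2 · 19 · 31.
φ(71269) = 71269 · (1 − 1/11) · (1 − 1/19) · (1 − 1/31)
       = 71269 · 5400/6479 = 59400.

59400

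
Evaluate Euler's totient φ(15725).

11520

Factor 15725: 15725 = 5^2 · 17 · 37.
φ(15725) = 15725 · (1 − 1/5) · (1 − 1/17) · (1 − 1/37)
       = 15725 · 2304/3145 = 11520.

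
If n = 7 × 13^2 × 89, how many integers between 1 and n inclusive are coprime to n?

φ(7) = 7 − 1 = 6.
φ(13^2) = 13^2 − 13^1 = 169 − 13 = 156.
φ(89) = 89 − 1 = 88.
Multiply: 6 · 156 · 88 = 82368.

82368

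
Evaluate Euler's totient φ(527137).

443520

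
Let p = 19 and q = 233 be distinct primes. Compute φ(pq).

For distinct primes, φ(pq) = (p−1)(q−1) = 18 × 232 = 4176.

4176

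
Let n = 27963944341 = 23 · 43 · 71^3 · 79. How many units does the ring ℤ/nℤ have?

25432046640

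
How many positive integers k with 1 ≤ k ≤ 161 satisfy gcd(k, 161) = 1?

132

161 = 7 · 23.
φ(161) = 161 · (1 − 1/7) · (1 − 1/23)
       = 161 · 132/161 = 132.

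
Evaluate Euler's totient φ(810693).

Factor 810693: 810693 = 3^2 · 13^3 · 41.
φ(3^2) = 3^2 − 3^1 = 9 − 3 = 6.
φ(13^3) = 13^2·(13−1) = 169·12 = 2028.
φ(41) = 41 − 1 = 40.
Multiply: 6 · 2028 · 40 = 486720.

486720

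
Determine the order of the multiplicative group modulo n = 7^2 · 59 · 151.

365400

φ(436541) = 436541 · (1 − 1/7) · (1 − 1/59) · (1 − 1/151)
       = 436541 · 52200/62363 = 365400.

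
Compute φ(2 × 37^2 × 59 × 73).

5562432

φ(2) = 2 − 1 = 1.
φ(37^2) = 37^2 − 37^1 = 1369 − 37 = 1332.
φ(59) = 59 − 1 = 58.
φ(73) = 73 − 1 = 72.
Since φ is multiplicative, φ(11792566) = 1 · 1332 · 58 · 72 = 5562432.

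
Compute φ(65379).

Factor 65379: 65379 = 3 · 19 · 31 · 37.
φ(3) = 3 − 1 = 2.
φ(19) = 19 − 1 = 18.
φ(31) = 31 − 1 = 30.
φ(37) = 37 − 1 = 36.
Multiply: 2 · 18 · 30 · 36 = 38880.

38880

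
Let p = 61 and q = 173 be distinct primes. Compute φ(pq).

10320

φ(10553) = 10553 · (1 − 1/61) · (1 − 1/173)
       = 10553 · 10320/10553 = 10320.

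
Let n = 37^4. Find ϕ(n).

φ(37^4) = 37^3·(37−1) = 50653·36 = 1823508.

1823508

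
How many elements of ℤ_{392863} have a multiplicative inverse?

392863 = 19 × 23 × 29 × 31.
φ(392863) = 392863 · (1 − 1/19) · (1 − 1/23) · (1 − 1/29) · (1 − 1/31)
       = 392863 · 332640/392863 = 332640.

332640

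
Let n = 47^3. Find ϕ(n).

101614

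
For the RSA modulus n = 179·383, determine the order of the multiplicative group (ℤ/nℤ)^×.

φ(n) = (p − 1)(q − 1) = (179−1)(383−1) = 178·382 = 67996.

67996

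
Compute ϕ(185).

Prime factorization: 185 = 5 · 37.
φ(185) = 185 · (1 − 1/5) · (1 − 1/37)
       = 185 · 144/185 = 144.

144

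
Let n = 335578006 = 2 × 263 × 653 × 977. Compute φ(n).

φ(2) = 2 − 1 = 1.
φ(263) = 263 − 1 = 262.
φ(653) = 653 − 1 = 652.
φ(977) = 977 − 1 = 976.
Multiply: 1 · 262 · 652 · 976 = 166724224.

166724224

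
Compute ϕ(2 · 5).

4

φ(10) = 10 · (1 − 1/2) · (1 − 1/5)
       = 10 · 4/10 = 4.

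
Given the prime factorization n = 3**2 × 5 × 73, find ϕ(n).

φ(3^2) = 3^1·(3−1) = 3·2 = 6.
φ(5) = 5 − 1 = 4.
φ(73) = 73 − 1 = 72.
Since φ is multiplicative, φ(3285) = 6 · 4 · 72 = 1728.

1728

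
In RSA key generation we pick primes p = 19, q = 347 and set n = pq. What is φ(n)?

6228

φ(n) = (p − 1)(q − 1) = (19−1)(347−1) = 18·346 = 6228.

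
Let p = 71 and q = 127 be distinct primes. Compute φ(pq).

8820

For distinct primes, φ(pq) = (p−1)(q−1) = 70 × 126 = 8820.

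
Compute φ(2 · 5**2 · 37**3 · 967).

φ(2) = 2 − 1 = 1.
φ(5^2) = 5^2 − 5^1 = 25 − 5 = 20.
φ(37^3) = 37^3 − 37^2 = 50653 − 1369 = 49284.
φ(967) = 967 − 1 = 966.
φ(2449072550) = 1 × 20 × 49284 × 966 = 952166880.

952166880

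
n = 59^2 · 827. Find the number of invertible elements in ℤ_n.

2826572

φ(2878787) = 2878787 · (1 − 1/59) · (1 − 1/827)
       = 2878787 · 47908/48793 = 2826572.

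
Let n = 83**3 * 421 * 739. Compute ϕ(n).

175095784080

φ(177893799653) = 177893799653 · (1 − 1/83) · (1 − 1/421) · (1 − 1/739)
       = 177893799653 · 25416720/25822877 = 175095784080.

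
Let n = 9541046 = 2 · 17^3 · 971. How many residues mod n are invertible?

4485280

φ(2) = 2 − 1 = 1.
φ(17^3) = 17^3 − 17^2 = 4913 − 289 = 4624.
φ(971) = 971 − 1 = 970.
φ(9541046) = 1 × 4624 × 970 = 4485280.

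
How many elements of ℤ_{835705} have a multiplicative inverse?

576576

Prime factorization: 835705 = 5 × 13**2 × 23 × 43.
φ(835705) = 835705 · (1 − 1/5) · (1 − 1/13) · (1 − 1/23) · (1 − 1/43)
       = 835705 · 44352/64285 = 576576.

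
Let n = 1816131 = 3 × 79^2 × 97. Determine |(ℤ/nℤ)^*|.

1183104

φ(1816131) = 1816131 · (1 − 1/3) · (1 − 1/79) · (1 − 1/97)
       = 1816131 · 14976/22989 = 1183104.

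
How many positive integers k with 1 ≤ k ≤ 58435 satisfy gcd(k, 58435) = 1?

40320

58435 = 5 · 13 · 29 · 31.
φ(58435) = 58435 · (1 − 1/5) · (1 − 1/13) · (1 − 1/29) · (1 − 1/31)
       = 58435 · 40320/58435 = 40320.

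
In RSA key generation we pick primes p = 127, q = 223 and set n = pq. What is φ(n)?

27972

φ(pq) = (p−1)(q−1) = 126 · 222 = 27972.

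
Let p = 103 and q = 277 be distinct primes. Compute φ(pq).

φ(pq) = (p−1)(q−1) = 102 · 276 = 28152.

28152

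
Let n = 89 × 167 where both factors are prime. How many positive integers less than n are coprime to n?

14608

φ(14863) = 14863 · (1 − 1/89) · (1 − 1/167)
       = 14863 · 14608/14863 = 14608.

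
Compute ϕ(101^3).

φ(1030301) = 1030301 · (1 − 1/101)
       = 1030301 · 100/101 = 1020100.

1020100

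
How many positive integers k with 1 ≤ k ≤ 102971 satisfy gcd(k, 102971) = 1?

87120

First factor: 102971 = 11^2 · 23 · 37.
φ(102971) = 102971 · (1 − 1/11) · (1 − 1/23) · (1 − 1/37)
       = 102971 · 7920/9361 = 87120.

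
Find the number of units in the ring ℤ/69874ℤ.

27720

Prime factorization: 69874 = 2 * 7^2 * 23 * 31.
φ(69874) = 69874 · (1 − 1/2) · (1 − 1/7) · (1 − 1/23) · (1 − 1/31)
       = 69874 · 3960/9982 = 27720.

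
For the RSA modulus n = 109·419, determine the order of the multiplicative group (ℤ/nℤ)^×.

45144

φ(pq) = (p−1)(q−1) = 108 · 418 = 45144.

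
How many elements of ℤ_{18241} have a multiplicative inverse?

18241 = 17 · 29 · 37.
φ(18241) = 18241 · (1 − 1/17) · (1 − 1/29) · (1 − 1/37)
       = 18241 · 16128/18241 = 16128.

16128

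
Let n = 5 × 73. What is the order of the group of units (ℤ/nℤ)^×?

288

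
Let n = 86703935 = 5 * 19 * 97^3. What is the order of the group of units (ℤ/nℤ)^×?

65035008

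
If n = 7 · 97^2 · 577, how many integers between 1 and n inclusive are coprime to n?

φ(7) = 7 − 1 = 6.
φ(97^2) = 97^1·(97−1) = 97·96 = 9312.
φ(577) = 577 − 1 = 576.
Since φ is multiplicative, φ(38002951) = 6 · 9312 · 576 = 32182272.

32182272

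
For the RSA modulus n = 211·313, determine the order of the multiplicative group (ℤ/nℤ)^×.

65520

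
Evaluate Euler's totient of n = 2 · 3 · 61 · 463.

55440

φ(169458) = 169458 · (1 − 1/2) · (1 − 1/3) · (1 − 1/61) · (1 − 1/463)
       = 169458 · 55440/169458 = 55440.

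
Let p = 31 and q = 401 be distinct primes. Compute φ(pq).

12000

φ(pq) = (p−1)(q−1) = 30 · 400 = 12000.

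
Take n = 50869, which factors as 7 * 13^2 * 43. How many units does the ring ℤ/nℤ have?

φ(50869) = 50869 · (1 − 1/7) · (1 − 1/13) · (1 − 1/43)
       = 50869 · 3024/3913 = 39312.

39312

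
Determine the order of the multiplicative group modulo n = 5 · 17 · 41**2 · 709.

φ(101305465) = 101305465 · (1 − 1/5) · (1 − 1/17) · (1 − 1/41) · (1 − 1/709)
       = 101305465 · 1812480/2470865 = 74311680.

74311680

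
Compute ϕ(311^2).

φ(311^2) = 311^1·(311−1) = 311·310 = 96410.

96410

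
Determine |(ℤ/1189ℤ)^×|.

1120

Factor 1189: 1189 = 29 · 41.
φ(1189) = 1189 · (1 − 1/29) · (1 − 1/41)
       = 1189 · 1120/1189 = 1120.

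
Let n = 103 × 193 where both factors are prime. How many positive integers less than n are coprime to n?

For distinct primes, φ(pq) = (p−1)(q−1) = 102 × 192 = 19584.

19584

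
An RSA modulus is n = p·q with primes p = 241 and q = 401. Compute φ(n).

φ(96641) = 96641 · (1 − 1/241) · (1 − 1/401)
       = 96641 · 96000/96641 = 96000.

96000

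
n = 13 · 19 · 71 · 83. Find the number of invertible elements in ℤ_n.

φ(1455571) = 1455571 · (1 − 1/13) · (1 − 1/19) · (1 − 1/71) · (1 − 1/83)
       = 1455571 · 1239840/1455571 = 1239840.

1239840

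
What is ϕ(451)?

Factor 451: 451 = 11 * 41.
φ(11) = 11 − 1 = 10.
φ(41) = 41 − 1 = 40.
Since φ is multiplicative, φ(451) = 10 · 40 = 400.

400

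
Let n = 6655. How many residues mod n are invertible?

6655 = 5 × 11**3.
φ(6655) = 6655 · (1 − 1/5) · (1 − 1/11)
       = 6655 · 40/55 = 4840.

4840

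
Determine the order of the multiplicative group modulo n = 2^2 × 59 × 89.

10208

φ(21004) = 21004 · (1 − 1/2) · (1 − 1/59) · (1 − 1/89)
       = 21004 · 5104/10502 = 10208.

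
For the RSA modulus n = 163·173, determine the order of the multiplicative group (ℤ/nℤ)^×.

For distinct primes, φ(pq) = (p−1)(q−1) = 162 × 172 = 27864.

27864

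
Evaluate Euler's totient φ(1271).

1200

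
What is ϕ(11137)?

Prime factorization: 11137 = 7 * 37 * 43.
φ(7) = 7 − 1 = 6.
φ(37) = 37 − 1 = 36.
φ(43) = 43 − 1 = 42.
Multiply: 6 · 36 · 42 = 9072.

9072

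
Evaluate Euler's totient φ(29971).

26880

29971 = 17 · 41 · 43.
φ(29971) = 29971 · (1 − 1/17) · (1 − 1/41) · (1 − 1/43)
       = 29971 · 26880/29971 = 26880.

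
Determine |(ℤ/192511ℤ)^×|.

192511 = 11^2 × 37 × 43.
φ(11^2) = 11^2 − 11^1 = 121 − 11 = 110.
φ(37) = 37 − 1 = 36.
φ(43) = 43 − 1 = 42.
Multiply: 110 · 36 · 42 = 166320.

166320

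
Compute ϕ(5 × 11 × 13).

480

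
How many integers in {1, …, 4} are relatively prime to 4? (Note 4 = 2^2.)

2

φ(2^2) = 2^1·(2−1) = 2·1 = 2.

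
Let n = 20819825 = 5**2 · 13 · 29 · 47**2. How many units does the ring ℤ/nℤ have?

φ(5^2) = 5^2 − 5^1 = 25 − 5 = 20.
φ(13) = 13 − 1 = 12.
φ(29) = 29 − 1 = 28.
φ(47^2) = 47^2 − 47^1 = 2209 − 47 = 2162.
Multiply: 20 · 12 · 28 · 2162 = 14528640.

14528640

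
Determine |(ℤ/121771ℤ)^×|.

121771 = 13 * 17 * 19 * 29.
φ(13) = 13 − 1 = 12.
φ(17) = 17 − 1 = 16.
φ(19) = 19 − 1 = 18.
φ(29) = 29 − 1 = 28.
Since φ is multiplicative, φ(121771) = 12 · 16 · 18 · 28 = 96768.

96768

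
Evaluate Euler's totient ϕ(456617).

456617 = 7 * 37 * 41 * 43.
φ(456617) = 456617 · (1 − 1/7) · (1 − 1/37) · (1 − 1/41) · (1 − 1/43)
       = 456617 · 362880/456617 = 362880.

362880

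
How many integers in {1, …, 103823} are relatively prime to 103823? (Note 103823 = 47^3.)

φ(47^3) = 47^2·(47−1) = 2209·46 = 101614.

101614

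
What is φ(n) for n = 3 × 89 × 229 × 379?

15168384

φ(3) = 3 − 1 = 2.
φ(89) = 89 − 1 = 88.
φ(229) = 229 − 1 = 228.
φ(379) = 379 − 1 = 378.
Multiply: 2 · 88 · 228 · 378 = 15168384.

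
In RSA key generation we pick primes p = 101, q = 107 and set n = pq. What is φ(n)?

φ(10807) = 10807 · (1 − 1/101) · (1 − 1/107)
       = 10807 · 10600/10807 = 10600.

10600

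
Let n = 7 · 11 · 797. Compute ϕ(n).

47760

φ(7) = 7 − 1 = 6.
φ(11) = 11 − 1 = 10.
φ(797) = 797 − 1 = 796.
Multiply: 6 · 10 · 796 = 47760.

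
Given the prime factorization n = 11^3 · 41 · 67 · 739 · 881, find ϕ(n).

2074571136000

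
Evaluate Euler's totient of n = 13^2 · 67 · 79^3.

5012072208

φ(5582680597) = 5582680597 · (1 − 1/13) · (1 − 1/67) · (1 − 1/79)
       = 5582680597 · 61776/68809 = 5012072208.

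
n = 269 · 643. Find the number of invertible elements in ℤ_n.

φ(269) = 269 − 1 = 268.
φ(643) = 643 − 1 = 642.
φ(172967) = 268 × 642 = 172056.

172056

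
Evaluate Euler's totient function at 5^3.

φ(125) = 125 · (1 − 1/5)
       = 125 · 4/5 = 100.

100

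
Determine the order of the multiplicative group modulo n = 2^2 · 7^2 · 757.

φ(148372) = 148372 · (1 − 1/2) · (1 − 1/7) · (1 − 1/757)
       = 148372 · 4536/10598 = 63504.

63504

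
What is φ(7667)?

6400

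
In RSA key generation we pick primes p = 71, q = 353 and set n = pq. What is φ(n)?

φ(n) = (p − 1)(q − 1) = (71−1)(353−1) = 70·352 = 24640.

24640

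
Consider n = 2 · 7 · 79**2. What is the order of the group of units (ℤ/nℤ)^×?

36972

φ(87374) = 87374 · (1 − 1/2) · (1 − 1/7) · (1 − 1/79)
       = 87374 · 468/1106 = 36972.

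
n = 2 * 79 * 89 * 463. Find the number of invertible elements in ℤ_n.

φ(6510706) = 6510706 · (1 − 1/2) · (1 − 1/79) · (1 − 1/89) · (1 − 1/463)
       = 6510706 · 3171168/6510706 = 3171168.

3171168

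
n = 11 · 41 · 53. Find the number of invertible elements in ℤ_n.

φ(11) = 11 − 1 = 10.
φ(41) = 41 − 1 = 40.
φ(53) = 53 − 1 = 52.
φ(23903) = 10 × 40 × 52 = 20800.

20800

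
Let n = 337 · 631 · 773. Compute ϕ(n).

163416960

φ(164376131) = 164376131 · (1 − 1/337) · (1 − 1/631) · (1 − 1/773)
       = 164376131 · 163416960/164376131 = 163416960.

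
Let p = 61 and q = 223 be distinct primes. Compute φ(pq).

φ(13603) = 13603 · (1 − 1/61) · (1 − 1/223)
       = 13603 · 13320/13603 = 13320.

13320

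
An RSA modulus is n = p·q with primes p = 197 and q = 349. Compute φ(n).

For distinct primes, φ(pq) = (p−1)(q−1) = 196 × 348 = 68208.

68208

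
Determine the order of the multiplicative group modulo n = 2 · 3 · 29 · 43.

φ(2) = 2 − 1 = 1.
φ(3) = 3 − 1 = 2.
φ(29) = 29 − 1 = 28.
φ(43) = 43 − 1 = 42.
Multiply: 1 · 2 · 28 · 42 = 2352.

2352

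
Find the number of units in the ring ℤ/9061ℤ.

7680

Prime factorization: 9061 = 13 · 17 · 41.
φ(9061) = 9061 · (1 − 1/13) · (1 − 1/17) · (1 − 1/41)
       = 9061 · 7680/9061 = 7680.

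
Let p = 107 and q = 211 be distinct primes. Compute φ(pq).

22260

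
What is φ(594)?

Prime factorization: 594 = 2 · 3^3 · 11.
φ(594) = 594 · (1 − 1/2) · (1 − 1/3) · (1 − 1/11)
       = 594 · 20/66 = 180.

180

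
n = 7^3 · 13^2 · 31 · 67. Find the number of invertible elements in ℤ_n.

φ(7^3) = 7^3 − 7^2 = 343 − 49 = 294.
φ(13^2) = 13^1·(13−1) = 13·12 = 156.
φ(31) = 31 − 1 = 30.
φ(67) = 67 − 1 = 66.
Since φ is multiplicative, φ(120397459) = 294 · 156 · 30 · 66 = 90810720.

90810720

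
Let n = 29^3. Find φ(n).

φ(24389) = 24389 · (1 − 1/29)
       = 24389 · 28/29 = 23548.

23548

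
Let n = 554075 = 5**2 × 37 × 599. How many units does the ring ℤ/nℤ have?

430560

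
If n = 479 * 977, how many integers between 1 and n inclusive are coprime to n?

466528

φ(479) = 479 − 1 = 478.
φ(977) = 977 − 1 = 976.
Multiply: 478 · 976 = 466528.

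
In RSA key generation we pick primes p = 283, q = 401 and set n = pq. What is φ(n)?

112800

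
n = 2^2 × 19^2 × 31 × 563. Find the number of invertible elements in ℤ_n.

11532240

φ(25202132) = 25202132 · (1 − 1/2) · (1 − 1/19) · (1 − 1/31) · (1 − 1/563)
       = 25202132 · 303480/663214 = 11532240.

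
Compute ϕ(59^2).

3422

φ(3481) = 3481 · (1 − 1/59)
       = 3481 · 58/59 = 3422.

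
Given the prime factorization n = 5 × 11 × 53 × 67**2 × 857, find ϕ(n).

7873282560

φ(11214217795) = 11214217795 · (1 − 1/5) · (1 − 1/11) · (1 − 1/53) · (1 − 1/67) · (1 − 1/857)
       = 11214217795 · 117511680/167376385 = 7873282560.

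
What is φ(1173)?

704

Prime factorization: 1173 = 3 · 17 · 23.
φ(1173) = 1173 · (1 − 1/3) · (1 − 1/17) · (1 − 1/23)
       = 1173 · 704/1173 = 704.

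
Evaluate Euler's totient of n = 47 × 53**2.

126776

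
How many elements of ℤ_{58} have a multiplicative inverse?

Factor 58: 58 = 2 × 29.
φ(58) = 58 · (1 − 1/2) · (1 − 1/29)
       = 58 · 28/58 = 28.

28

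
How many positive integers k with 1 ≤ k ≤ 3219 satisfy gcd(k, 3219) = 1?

Prime factorization: 3219 = 3 · 29 · 37.
φ(3) = 3 − 1 = 2.
φ(29) = 29 − 1 = 28.
φ(37) = 37 − 1 = 36.
Multiply: 2 · 28 · 36 = 2016.

2016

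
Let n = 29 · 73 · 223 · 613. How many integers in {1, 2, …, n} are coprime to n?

φ(289391783) = 289391783 · (1 − 1/29) · (1 − 1/73) · (1 − 1/223) · (1 − 1/613)
       = 289391783 · 273901824/289391783 = 273901824.

273901824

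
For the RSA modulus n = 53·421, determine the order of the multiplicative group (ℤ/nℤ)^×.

φ(n) = (p − 1)(q − 1) = (53−1)(421−1) = 52·420 = 21840.

21840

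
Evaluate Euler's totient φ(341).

341 = 11 · 31.
φ(341) = 341 · (1 − 1/11) · (1 − 1/31)
       = 341 · 300/341 = 300.

300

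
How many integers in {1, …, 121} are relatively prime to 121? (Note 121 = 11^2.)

φ(121) = 121 · (1 − 1/11)
       = 121 · 10/11 = 110.

110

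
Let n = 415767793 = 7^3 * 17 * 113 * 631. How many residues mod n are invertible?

φ(415767793) = 415767793 · (1 − 1/7) · (1 − 1/17) · (1 − 1/113) · (1 − 1/631)
       = 415767793 · 6773760/8485057 = 331914240.

331914240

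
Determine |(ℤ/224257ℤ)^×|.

Factor 224257: 224257 = 11 * 19 * 29 * 37.
φ(11) = 11 − 1 = 10.
φ(19) = 19 − 1 = 18.
φ(29) = 29 − 1 = 28.
φ(37) = 37 − 1 = 36.
Multiply: 10 · 18 · 28 · 36 = 181440.

181440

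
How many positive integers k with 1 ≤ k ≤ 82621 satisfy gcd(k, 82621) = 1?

60480

Prime factorization: 82621 = 7 * 11 * 29 * 37.
φ(7) = 7 − 1 = 6.
φ(11) = 11 − 1 = 10.
φ(29) = 29 − 1 = 28.
φ(37) = 37 − 1 = 36.
Multiply: 6 · 10 · 28 · 36 = 60480.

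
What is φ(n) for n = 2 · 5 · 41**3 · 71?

18827200

φ(2) = 2 − 1 = 1.
φ(5) = 5 − 1 = 4.
φ(41^3) = 41^2·(41−1) = 1681·40 = 67240.
φ(71) = 71 − 1 = 70.
Since φ is multiplicative, φ(48933910) = 1 · 4 · 67240 · 70 = 18827200.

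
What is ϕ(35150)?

Prime factorization: 35150 = 2 · 5^2 · 19 · 37.
φ(2) = 2 − 1 = 1.
φ(5^2) = 5^2 − 5^1 = 25 − 5 = 20.
φ(19) = 19 − 1 = 18.
φ(37) = 37 − 1 = 36.
Multiply: 1 · 20 · 18 · 36 = 12960.

12960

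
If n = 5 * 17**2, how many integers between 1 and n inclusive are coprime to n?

1088

φ(1445) = 1445 · (1 − 1/5) · (1 − 1/17)
       = 1445 · 64/85 = 1088.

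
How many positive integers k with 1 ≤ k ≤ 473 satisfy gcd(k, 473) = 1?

Prime factorization: 473 = 11 * 43.
φ(473) = 473 · (1 − 1/11) · (1 − 1/43)
       = 473 · 420/473 = 420.

420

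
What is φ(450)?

120

Factor 450: 450 = 2 · 3**2 · 5**2.
φ(2) = 2 − 1 = 1.
φ(3^2) = 3^2 − 3^1 = 9 − 3 = 6.
φ(5^2) = 5^2 − 5^1 = 25 − 5 = 20.
Multiply: 1 · 6 · 20 = 120.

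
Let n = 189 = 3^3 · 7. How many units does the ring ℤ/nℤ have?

108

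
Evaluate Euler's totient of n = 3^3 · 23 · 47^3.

φ(3^3) = 3^2·(3−1) = 9·2 = 18.
φ(23) = 23 − 1 = 22.
φ(47^3) = 47^2·(47−1) = 2209·46 = 101614.
φ(64474083) = 18 × 22 × 101614 = 40239144.

40239144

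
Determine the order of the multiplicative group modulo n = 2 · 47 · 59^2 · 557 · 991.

φ(2) = 2 − 1 = 1.
φ(47) = 47 − 1 = 46.
φ(59^2) = 59^1·(59−1) = 59·58 = 3422.
φ(557) = 557 − 1 = 556.
φ(991) = 991 − 1 = 990.
φ(180617874218) = 1 × 46 × 3422 × 556 × 990 = 86645861280.

86645861280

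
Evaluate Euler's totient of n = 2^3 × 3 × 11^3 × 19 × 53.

9060480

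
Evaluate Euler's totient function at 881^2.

775280

φ(776161) = 776161 · (1 − 1/881)
       = 776161 · 880/881 = 775280.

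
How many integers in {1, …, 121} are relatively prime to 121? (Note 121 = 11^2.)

110

φ(121) = 121 · (1 − 1/11)
       = 121 · 10/11 = 110.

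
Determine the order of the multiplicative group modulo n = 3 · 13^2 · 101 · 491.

φ(3) = 3 − 1 = 2.
φ(13^2) = 13^2 − 13^1 = 169 − 13 = 156.
φ(101) = 101 − 1 = 100.
φ(491) = 491 − 1 = 490.
Since φ is multiplicative, φ(25142637) = 2 · 156 · 100 · 490 = 15288000.

15288000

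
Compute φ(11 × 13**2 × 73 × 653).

φ(88616671) = 88616671 · (1 − 1/11) · (1 − 1/13) · (1 − 1/73) · (1 − 1/653)
       = 88616671 · 5633280/6816667 = 73232640.

73232640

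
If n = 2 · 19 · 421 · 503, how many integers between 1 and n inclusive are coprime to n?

φ(2) = 2 − 1 = 1.
φ(19) = 19 − 1 = 18.
φ(421) = 421 − 1 = 420.
φ(503) = 503 − 1 = 502.
Multiply: 1 · 18 · 420 · 502 = 3795120.

3795120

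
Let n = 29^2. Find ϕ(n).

812

φ(841) = 841 · (1 − 1/29)
       = 841 · 28/29 = 812.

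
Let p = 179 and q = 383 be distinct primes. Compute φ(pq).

67996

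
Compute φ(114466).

114466 = 2 · 11^3 · 43.
φ(2) = 2 − 1 = 1.
φ(11^3) = 11^2·(11−1) = 121·10 = 1210.
φ(43) = 43 − 1 = 42.
Since φ is multiplicative, φ(114466) = 1 · 1210 · 42 = 50820.

50820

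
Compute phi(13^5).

342732

φ(13^5) = 13^5 − 13^4 = 371293 − 28561 = 342732.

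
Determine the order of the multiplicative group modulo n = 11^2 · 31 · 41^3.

221892000

φ(258522671) = 258522671 · (1 − 1/11) · (1 − 1/31) · (1 − 1/41)
       = 258522671 · 12000/13981 = 221892000.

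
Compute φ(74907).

40320

Prime factorization: 74907 = 3^2 · 7 · 29 · 41.
φ(3^2) = 3^2 − 3^1 = 9 − 3 = 6.
φ(7) = 7 − 1 = 6.
φ(29) = 29 − 1 = 28.
φ(41) = 41 − 1 = 40.
Multiply: 6 · 6 · 28 · 40 = 40320.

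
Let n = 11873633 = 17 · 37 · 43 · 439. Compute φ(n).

φ(17) = 17 − 1 = 16.
φ(37) = 37 − 1 = 36.
φ(43) = 43 − 1 = 42.
φ(439) = 439 − 1 = 438.
Since φ is multiplicative, φ(11873633) = 16 · 36 · 42 · 438 = 10596096.

10596096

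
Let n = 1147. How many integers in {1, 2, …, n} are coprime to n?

Factor 1147: 1147 = 31 × 37.
φ(31) = 31 − 1 = 30.
φ(37) = 37 − 1 = 36.
φ(1147) = 30 × 36 = 1080.

1080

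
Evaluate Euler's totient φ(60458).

First factor: 60458 = 2 × 19 × 37 × 43.
φ(2) = 2 − 1 = 1.
φ(19) = 19 − 1 = 18.
φ(37) = 37 − 1 = 36.
φ(43) = 43 − 1 = 42.
Multiply: 1 · 18 · 36 · 42 = 27216.

27216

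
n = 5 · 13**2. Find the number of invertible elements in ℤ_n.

φ(5) = 5 − 1 = 4.
φ(13^2) = 13^2 − 13^1 = 169 − 13 = 156.
φ(845) = 4 × 156 = 624.

624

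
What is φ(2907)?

1728

2907 = 3^2 * 17 * 19.
φ(2907) = 2907 · (1 − 1/3) · (1 − 1/17) · (1 − 1/19)
       = 2907 · 576/969 = 1728.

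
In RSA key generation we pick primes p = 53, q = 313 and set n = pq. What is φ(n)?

φ(53) = 53 − 1 = 52.
φ(313) = 313 − 1 = 312.
φ(16589) = 52 × 312 = 16224.

16224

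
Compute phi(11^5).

φ(11^5) = 11^4·(11−1) = 14641·10 = 146410.

146410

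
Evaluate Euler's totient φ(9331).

7560

9331 = 7 × 31 × 43.
φ(7) = 7 − 1 = 6.
φ(31) = 31 − 1 = 30.
φ(43) = 43 − 1 = 42.
Multiply: 6 · 30 · 42 = 7560.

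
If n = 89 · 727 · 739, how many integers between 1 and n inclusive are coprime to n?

47149344

φ(47815517) = 47815517 · (1 − 1/89) · (1 − 1/727) · (1 − 1/739)
       = 47815517 · 47149344/47815517 = 47149344.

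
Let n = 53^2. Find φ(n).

2756

φ(53^2) = 53^1·(53−1) = 53·52 = 2756.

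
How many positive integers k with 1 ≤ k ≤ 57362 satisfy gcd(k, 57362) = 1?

25872

57362 = 2 * 23 * 29 * 43.
φ(2) = 2 − 1 = 1.
φ(23) = 23 − 1 = 22.
φ(29) = 29 − 1 = 28.
φ(43) = 43 − 1 = 42.
φ(57362) = 1 × 22 × 28 × 42 = 25872.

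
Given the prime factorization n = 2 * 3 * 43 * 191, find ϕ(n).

15960

φ(2) = 2 − 1 = 1.
φ(3) = 3 − 1 = 2.
φ(43) = 43 − 1 = 42.
φ(191) = 191 − 1 = 190.
Multiply: 1 · 2 · 42 · 190 = 15960.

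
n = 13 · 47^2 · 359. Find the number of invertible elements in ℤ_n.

φ(10309403) = 10309403 · (1 − 1/13) · (1 − 1/47) · (1 − 1/359)
       = 10309403 · 197616/219349 = 9287952.

9287952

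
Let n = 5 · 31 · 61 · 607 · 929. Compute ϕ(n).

4049049600

φ(5) = 5 − 1 = 4.
φ(31) = 31 − 1 = 30.
φ(61) = 61 − 1 = 60.
φ(607) = 607 − 1 = 606.
φ(929) = 929 − 1 = 928.
φ(5331702865) = 4 × 30 × 60 × 606 × 928 = 4049049600.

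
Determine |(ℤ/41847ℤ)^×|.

41847 = 3 * 13 * 29 * 37.
φ(41847) = 41847 · (1 − 1/3) · (1 − 1/13) · (1 − 1/29) · (1 − 1/37)
       = 41847 · 24192/41847 = 24192.

24192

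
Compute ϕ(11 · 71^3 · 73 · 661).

167683824000

φ(11) = 11 − 1 = 10.
φ(71^3) = 71^3 − 71^2 = 357911 − 5041 = 352870.
φ(73) = 73 − 1 = 72.
φ(661) = 661 − 1 = 660.
φ(189973074313) = 10 × 352870 × 72 × 660 = 167683824000.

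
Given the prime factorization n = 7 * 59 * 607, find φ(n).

210888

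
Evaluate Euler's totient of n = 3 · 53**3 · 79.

22786608

φ(3) = 3 − 1 = 2.
φ(53^3) = 53^3 − 53^2 = 148877 − 2809 = 146068.
φ(79) = 79 − 1 = 78.
φ(35283849) = 2 × 146068 × 78 = 22786608.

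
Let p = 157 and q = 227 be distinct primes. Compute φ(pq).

φ(n) = (p − 1)(q − 1) = (157−1)(227−1) = 156·226 = 35256.

35256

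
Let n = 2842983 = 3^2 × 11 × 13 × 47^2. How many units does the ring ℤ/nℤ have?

1556640

φ(2842983) = 2842983 · (1 − 1/3) · (1 − 1/11) · (1 − 1/13) · (1 − 1/47)
       = 2842983 · 11040/20163 = 1556640.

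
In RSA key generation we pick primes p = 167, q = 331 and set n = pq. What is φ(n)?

φ(n) = (p − 1)(q − 1) = (167−1)(331−1) = 166·330 = 54780.

54780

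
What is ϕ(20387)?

18144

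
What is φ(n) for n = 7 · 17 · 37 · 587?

2025216

φ(2584561) = 2584561 · (1 − 1/7) · (1 − 1/17) · (1 − 1/37) · (1 − 1/587)
       = 2584561 · 2025216/2584561 = 2025216.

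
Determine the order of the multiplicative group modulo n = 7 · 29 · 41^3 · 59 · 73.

47173432320

φ(60259077641) = 60259077641 · (1 − 1/7) · (1 − 1/29) · (1 − 1/41) · (1 − 1/59) · (1 − 1/73)
       = 60259077641 · 28062720/35847161 = 47173432320.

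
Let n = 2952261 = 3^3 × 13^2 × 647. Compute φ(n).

1813968

φ(3^3) = 3^3 − 3^2 = 27 − 9 = 18.
φ(13^2) = 13^2 − 13^1 = 169 − 13 = 156.
φ(647) = 647 − 1 = 646.
Since φ is multiplicative, φ(2952261) = 18 · 156 · 646 = 1813968.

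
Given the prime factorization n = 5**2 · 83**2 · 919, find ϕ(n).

124958160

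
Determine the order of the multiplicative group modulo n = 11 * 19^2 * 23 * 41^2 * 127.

15547593600

φ(11) = 11 − 1 = 10.
φ(19^2) = 19^1·(19−1) = 19·18 = 342.
φ(23) = 23 − 1 = 22.
φ(41^2) = 41^1·(41−1) = 41·40 = 1640.
φ(127) = 127 − 1 = 126.
φ(19498408171) = 10 × 342 × 22 × 1640 × 126 = 15547593600.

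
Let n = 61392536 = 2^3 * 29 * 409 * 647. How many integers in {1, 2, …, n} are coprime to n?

29519616

φ(2^3) = 2^2·(2−1) = 4·1 = 4.
φ(29) = 29 − 1 = 28.
φ(409) = 409 − 1 = 408.
φ(647) = 647 − 1 = 646.
Multiply: 4 · 28 · 408 · 646 = 29519616.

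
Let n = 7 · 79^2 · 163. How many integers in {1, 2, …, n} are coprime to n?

5989464

φ(7120981) = 7120981 · (1 − 1/7) · (1 − 1/79) · (1 − 1/163)
       = 7120981 · 75816/90139 = 5989464.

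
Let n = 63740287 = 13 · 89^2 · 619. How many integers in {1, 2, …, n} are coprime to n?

58082112

φ(13) = 13 − 1 = 12.
φ(89^2) = 89^1·(89−1) = 89·88 = 7832.
φ(619) = 619 − 1 = 618.
Multiply: 12 · 7832 · 618 = 58082112.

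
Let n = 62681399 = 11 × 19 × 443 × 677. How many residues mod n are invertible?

53782560

φ(62681399) = 62681399 · (1 − 1/11) · (1 − 1/19) · (1 − 1/443) · (1 − 1/677)
       = 62681399 · 53782560/62681399 = 53782560.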